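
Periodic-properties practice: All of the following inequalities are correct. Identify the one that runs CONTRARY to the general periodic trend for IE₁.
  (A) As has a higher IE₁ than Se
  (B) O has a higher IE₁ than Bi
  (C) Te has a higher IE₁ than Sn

(A)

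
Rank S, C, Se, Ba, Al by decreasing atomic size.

Ba, Al, Se, S, C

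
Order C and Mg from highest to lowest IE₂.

C > Mg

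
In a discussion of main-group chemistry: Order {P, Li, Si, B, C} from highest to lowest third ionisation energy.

IE_3 is the cost of taking one more electron from the +2 cation: P²⁺ still has 3 valence electrons; Li²⁺ is already 1 electron into the core; Si²⁺ still has 2 valence electrons; B²⁺ still has 1 valence electron; C²⁺ still has 2 valence electrons.
Core electrons are held far more tightly than valence electrons, so Li tops the IE_3 order.
Valence configurations: P²⁺ [Ne]3s²3p¹, Si²⁺ [Ne]3s², B²⁺ [He]2s¹, C²⁺ [He]2s².
P²⁺ loses a lone 3p electron whereas Si²⁺ must break into a filled 3s² pair, so IE_3(Si) > IE_3(P) even though P has the higher nuclear charge.
The numbers (kJ/mol): P 2914, Li 11815, Si 3232, B 3660, C 4620.
So the third ionization energies run P < Si < B < C < Li.

Li > C > B > Si > P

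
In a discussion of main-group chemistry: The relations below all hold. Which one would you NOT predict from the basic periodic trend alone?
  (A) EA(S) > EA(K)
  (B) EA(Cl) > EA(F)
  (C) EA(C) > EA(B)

(B)

The general trend: electron affinity increases across a period and decreases down a group.
(A) S (period 3, group 16) vs K (period 4, group 1): the stated order agrees with the simple trend.
(B) Cl (period 3, group 17) vs F (period 2, group 17): the stated order contradicts the simple trend.
(C) C (period 2, group 14) vs B (period 2, group 13): the stated order agrees with the simple trend.
The exception is (B): F's small 2p subshell makes the incoming electron feel strong e⁻–e⁻ repulsion, so Cl actually releases more energy on gaining an electron.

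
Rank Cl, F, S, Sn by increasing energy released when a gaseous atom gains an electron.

Sn < S < F < Cl

F is in period 2, group 17; S is in period 3, group 16; Cl is in period 3, group 17; Sn is in period 5, group 14.
Atoms with high Z_eff and room in the valence shell (especially the halogens) have the most exothermic electron affinities.
Neither a single period nor a single group — weigh both effects.
S > Sn: relative to Sn, both the across-period and down-group shifts push S's electron affinity up.
F > S: relative to S, both the across-period and down-group shifts push F's electron affinity up.
Cl > F: this pair runs against the simple trend — see the exception note.
Note the exception: Cl has a higher electron affinity than F, contrary to the simple trend — F's small 2p subshell makes the incoming electron feel strong e⁻–e⁻ repulsion, so Cl actually releases more energy on gaining an electron.
For reference (kJ/mol): F 328, S 200, Cl 349, Sn 107.
So from lowest to highest: Sn < S < F < Cl.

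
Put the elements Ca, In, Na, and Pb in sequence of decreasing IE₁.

Pb > Ca > In > Na

Na is in period 3, group 1; Ca is in period 4, group 2; In is in period 5, group 13; Pb is in period 6, group 14.
IE₁ increases left→right with effective nuclear charge and decreases top→bottom as the valence shell moves farther out.
A diagonal step moves right (one effect) and down (the opposite effect) at once.
In > Na: the two effects oppose for this pair; the across-period effect wins (558 vs 496 kJ/mol).
Ca > In: the two effects oppose for this pair; the down-group effect wins (590 vs 558 kJ/mol).
Pb > Ca: the two effects oppose for this pair; the across-period effect wins (716 vs 590 kJ/mol).
Tabulated first ionization energy (kJ/mol): Na 496, Ca 590, In 558, Pb 716.
So from highest to lowest: Pb > Ca > In > Na.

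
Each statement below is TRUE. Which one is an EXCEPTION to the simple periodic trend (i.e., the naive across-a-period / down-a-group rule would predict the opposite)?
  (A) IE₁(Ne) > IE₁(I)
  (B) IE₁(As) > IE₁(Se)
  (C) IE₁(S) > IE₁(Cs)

The general trend: IE₁ increases across a period and decreases down a group.
(A) Ne (period 2, group 18) vs I (period 5, group 17): the stated order agrees with the simple trend.
(B) As (period 4, group 15) vs Se (period 4, group 16): the stated order contradicts the simple trend.
(C) S (period 3, group 16) vs Cs (period 6, group 1): the stated order agrees with the simple trend.
The exception is (B): Se (4p⁴) ionizes more easily than half-filled As (4p³).

(B)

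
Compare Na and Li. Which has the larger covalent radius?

Li is in period 2, group 1; Na is in period 3, group 1.
Atomic radius shrinks across a period as nuclear charge pulls the same shell inward, and grows down a group as new shells are added.
All are in group 1, so atomic radius increases down the group.
So Na has the larger covalent radius (Na > Li).

Na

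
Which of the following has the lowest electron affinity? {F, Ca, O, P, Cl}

Ca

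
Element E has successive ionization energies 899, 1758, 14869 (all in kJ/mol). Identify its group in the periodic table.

Group 2

Look for the largest jump between consecutive ionization energies: IE3/IE2 ≈ 8.5, far larger than any earlier ratio.
That jump marks the point where a core electron is being removed. So the atom has 2 valence electrons.
A main-group element with 2 valence electrons is in group 2.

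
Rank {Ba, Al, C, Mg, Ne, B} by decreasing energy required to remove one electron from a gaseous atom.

B is in period 2, group 13; C is in period 2, group 14; Ne is in period 2, group 18; Mg is in period 3, group 2; Al is in period 3, group 13; Ba is in period 6, group 2.
IE₁ increases left→right with effective nuclear charge and decreases top→bottom as the valence shell moves farther out.
These span different periods and groups, so the two trends combine.
Al > Ba: relative to Ba, both the across-period and down-group shifts push Al's first ionization energy up.
Mg > Al: this pair runs against the simple trend — see the exception note.
B > Mg: relative to Mg, both the across-period and down-group shifts push B's first ionization energy up.
C > B: both are in period 2; the period trend gives C the larger value.
Ne > C: both are in period 2; the period trend gives Ne the larger value.
Note the exception: Mg has a higher first ionization energy than Al, contrary to the simple trend — Al's single 3p electron is easier to remove than one from Mg's filled 3s².
For reference (kJ/mol): B 801, C 1086, Ne 2081, Mg 738, Al 578, Ba 503.
So from highest to lowest: Ne > C > B > Mg > Al > Ba.

Ne > C > B > Mg > Al > Ba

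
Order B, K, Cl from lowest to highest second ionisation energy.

IE_2 is the cost of taking one more electron from the +1 cation: B⁺ still has 2 valence electrons; K⁺ is the bare [Ar] core; Cl⁺ still has 6 valence electrons.
Pulling an electron out of a noble-gas core costs far more than removing a remaining valence electron, so K sits at the high end of IE_2.
Valence configurations: B⁺ [He]2s², Cl⁺ [Ne]3s²3p⁴.
Approximate IE_2 values (kJ/mol): B 2427, K 3052, Cl 2298.
Putting it together, IE_2: Cl < B < K.

Cl, B, K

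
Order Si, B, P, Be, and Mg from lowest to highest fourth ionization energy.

The fourth ionization energy removes an electron from the +3 ion. For each element: Si³⁺ still has 1 valence electron; B³⁺ is the bare [He] core; P³⁺ still has 2 valence electrons; Be³⁺ is already 1 electron into the core; Mg³⁺ is already 1 electron into the core.
Breaking into a closed-shell core is much more expensive than removing a leftover valence electron — Mg, Be and B have the largest IE_4 here.
Valence configurations: Si³⁺ [Ne]3s¹, P³⁺ [Ne]3s².
The numbers (kJ/mol): Si 4356, B 25026, P 4964, Be 21007, Mg 10543.
Putting it together, IE_4: Si < P < Mg < Be < B.

Si, P, Mg, Be, B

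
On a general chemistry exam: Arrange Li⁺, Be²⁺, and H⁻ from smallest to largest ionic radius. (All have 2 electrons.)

Be²⁺ < Li⁺ < H⁻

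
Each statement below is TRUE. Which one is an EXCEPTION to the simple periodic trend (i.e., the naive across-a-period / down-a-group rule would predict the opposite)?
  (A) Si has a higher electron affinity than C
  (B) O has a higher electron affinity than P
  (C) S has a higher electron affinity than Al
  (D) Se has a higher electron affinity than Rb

The general trend: electron affinity increases across a period and decreases down a group.
(A) Si (period 3, group 14) vs C (period 2, group 14): the stated order contradicts the simple trend.
(B) O (period 2, group 16) vs P (period 3, group 15): the stated order agrees with the simple trend.
(C) S (period 3, group 16) vs Al (period 3, group 13): the stated order agrees with the simple trend.
(D) Se (period 4, group 16) vs Rb (period 5, group 1): the stated order agrees with the simple trend.
The exception is (A): Si's larger, more diffuse 3p orbitals accept an added electron slightly more readily than C's compact 2p.

(A)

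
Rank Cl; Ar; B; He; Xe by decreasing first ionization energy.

He, Ar, Cl, Xe, B

First ionization energy rises across a period (greater Z_eff holds electrons more tightly) and falls down a group (valence electrons are farther from the nucleus).
Here both period and group differ, so the two effects have to be weighed against each other.
Xe > B: period and group pull opposite ways; the across-period shift dominates (1170 vs 801 kJ/mol).
Cl > Xe: the two effects oppose for this pair; the down-group effect wins (1251 vs 1170 kJ/mol).
Ar > Cl: both are in period 3; the period trend gives Ar the larger value.
He > Ar: He sits above Ar in group 18, so the down-group effect alone puts He higher.
Tabulated first ionization energy (kJ/mol): He 2372, B 801, Cl 1251, Ar 1521, Xe 1170.
So from highest to lowest: He > Ar > Cl > Xe > B.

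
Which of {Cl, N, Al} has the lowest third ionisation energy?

The third ionization energy removes an electron from the +2 ion. For each element: Cl²⁺ still has 5 valence electrons; N²⁺ still has 3 valence electrons; Al²⁺ still has 1 valence electron.
All are still removing valence electrons, so compare the +2 ions as you would atoms: IE_3 generally rises across a period (higher Z_eff) and falls down a group (larger shell), subject to the usual subshell exceptions.
Valence configurations: Cl²⁺ [Ne]3s²3p³, N²⁺ [He]2s²2p¹, Al²⁺ [Ne]3s¹.
The numbers (kJ/mol): Cl 3822, N 4578, Al 2745.
Overall IE_3 order: Al < Cl < N.

Al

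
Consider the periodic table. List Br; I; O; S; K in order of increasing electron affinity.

O is in period 2, group 16; S is in period 3, group 16; K is in period 4, group 1; Br is in period 4, group 17; I is in period 5, group 17.
Atoms with high Z_eff and room in the valence shell (especially the halogens) have the most exothermic electron affinities.
Neither a single period nor a single group — weigh both effects.
O > K: relative to K, both the across-period and down-group shifts push O's electron affinity up.
S > O: this pair runs against the simple trend — see the exception note.
I > S: period and group pull opposite ways; the across-period shift dominates (295 vs 200 kJ/mol).
Br > I: they share group 17; the group trend gives Br the larger value.
Note the exception: S has a higher electron affinity than O, contrary to the simple trend — the compact 2p subshell of O repels the added electron more than S's larger 3p does.
For reference (kJ/mol): O 141, S 200, K 48, Br 325, I 295.
So from lowest to highest: K < O < S < I < Br.

K < O < S < I < Br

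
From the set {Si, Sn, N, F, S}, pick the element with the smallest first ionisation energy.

Sn

N is in period 2, group 15; F is in period 2, group 17; Si is in period 3, group 14; S is in period 3, group 16; Sn is in period 5, group 14.
First ionization energy rises across a period (greater Z_eff holds electrons more tightly) and falls down a group (valence electrons are farther from the nucleus).
Here both period and group differ, so the two effects have to be weighed against each other.
Si > Sn: Si sits above Sn in group 14, so the down-group effect alone puts Si higher.
S > Si: S lies to the right of Si in period 3, so the across-period effect alone puts S higher.
N > S: period and group pull opposite ways; the down-group shift dominates (1402 vs 1000 kJ/mol).
F > N: both are in period 2; the period trend gives F the larger value.
For reference (kJ/mol): N 1402, F 1681, Si 786, S 1000, Sn 709.
The smallest first ionisation energy among these belongs to Sn.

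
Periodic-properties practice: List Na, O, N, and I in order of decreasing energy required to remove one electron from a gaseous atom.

N > O > I > Na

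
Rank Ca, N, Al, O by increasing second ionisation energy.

Ca, Al, N, O

Consider each +1 ion: Ca⁺ still has 1 valence electron; N⁺ still has 4 valence electrons; Al⁺ still has 2 valence electrons; O⁺ still has 5 valence electrons.
All are still removing valence electrons, so compare the +1 ions as you would atoms: IE_2 generally rises across a period (higher Z_eff) and falls down a group (larger shell), subject to the usual subshell exceptions.
Valence configurations: Ca⁺ [Ar]4s¹, N⁺ [He]2s²2p², Al⁺ [Ne]3s², O⁺ [He]2s²2p³.
The numbers (kJ/mol): Ca 1145, N 2856, Al 1817, O 3388.
Putting it together, IE_2: Ca < Al < N < O.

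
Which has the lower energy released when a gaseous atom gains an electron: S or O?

O

O is in period 2, group 16; S is in period 3, group 16.
EA tends to increase across a period and decrease down a group, though the pattern is less regular than for IE or radius.
All are in group 16; the group trend (electron affinity increases up the group) applies, with the exception below.
Note the exception: S has a higher electron affinity than O, contrary to the simple trend — the compact 2p subshell of O repels the added electron more than S's larger 3p does.
Approximate values (kJ/mol): O 141, S 200.
So O has the lower energy released when a gaseous atom gains an electron (O < S).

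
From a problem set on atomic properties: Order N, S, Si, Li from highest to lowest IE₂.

Consider each +1 ion: N⁺ still has 4 valence electrons; S⁺ still has 5 valence electrons; Si⁺ still has 3 valence electrons; Li⁺ is the bare [He] core.
Pulling an electron out of a noble-gas core costs far more than removing a remaining valence electron, so Li sits at the high end of IE_2.
Valence configurations: N⁺ [He]2s²2p², S⁺ [Ne]3s²3p³, Si⁺ [Ne]3s²3p¹.
Tabulated IE_2 (kJ/mol): N 2856, S 2252, Si 1577, Li 7298.
Putting it together, IE_2: Si < S < N < Li.

Li, N, S, Si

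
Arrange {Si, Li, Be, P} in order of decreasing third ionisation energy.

Be, Li, Si, P

The third ionization energy removes an electron from the +2 ion. For each element: Si²⁺ still has 2 valence electrons; Li²⁺ is already 1 electron into the core; Be²⁺ is the bare [He] core; P²⁺ still has 3 valence electrons.
Core electrons are held far more tightly than valence electrons, so Li and Be top the IE_3 order.
Valence configurations: Si²⁺ [Ne]3s², P²⁺ [Ne]3s²3p¹.
P²⁺ loses a lone 3p electron whereas Si²⁺ must break into a filled 3s² pair, so IE_3(Si) > IE_3(P) even though P has the higher nuclear charge.
Tabulated IE_3 (kJ/mol): Si 3232, Li 11815, Be 14849, P 2914.
Putting it together, IE_3: P < Si < Li < Be.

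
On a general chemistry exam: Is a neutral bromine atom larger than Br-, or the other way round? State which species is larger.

Br-

Forming Br- adds 1 electron to Br. More electron–electron repulsion in the same shell, with unchanged nuclear charge, lets the cloud expand.
An anion is larger than its parent atom: Br- > Br.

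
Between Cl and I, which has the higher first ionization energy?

Removing the outermost electron gets harder across a period and easier down a group.
All are in group 17, so first ionization energy increases up the group.
So Cl has the higher first ionization energy (Cl > I).

Cl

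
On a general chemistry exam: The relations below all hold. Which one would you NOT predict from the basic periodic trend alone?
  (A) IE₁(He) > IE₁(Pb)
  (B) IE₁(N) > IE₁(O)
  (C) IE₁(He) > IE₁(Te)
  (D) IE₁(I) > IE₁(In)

The general trend: first ionisation energy increases across a period and decreases down a group.
(A) He (period 1, group 18) vs Pb (period 6, group 14): the stated order agrees with the simple trend.
(B) N (period 2, group 15) vs O (period 2, group 16): the stated order contradicts the simple trend.
(C) He (period 1, group 18) vs Te (period 5, group 16): the stated order agrees with the simple trend.
(D) I (period 5, group 17) vs In (period 5, group 13): the stated order agrees with the simple trend.
The exception is (B): pairing an electron in O's 2p⁴ costs repulsion energy, so O ionizes more easily than half-filled N (2p³).

(B)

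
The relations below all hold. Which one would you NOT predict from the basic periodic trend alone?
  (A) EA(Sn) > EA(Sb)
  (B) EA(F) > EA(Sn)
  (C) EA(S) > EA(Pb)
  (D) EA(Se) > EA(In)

(A)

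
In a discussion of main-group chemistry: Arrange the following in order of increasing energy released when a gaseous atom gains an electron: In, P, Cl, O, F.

O is in period 2, group 16; F is in period 2, group 17; P is in period 3, group 15; Cl is in period 3, group 17; In is in period 5, group 13.
Adding an electron releases more energy for atoms nearer the top right (short of the noble gases).
Neither a single period nor a single group — weigh both effects.
P > In: relative to In, both the across-period and down-group shifts push P's electron affinity up.
O > P: relative to P, both the across-period and down-group shifts push O's electron affinity up.
F > O: F lies to the right of O in period 2, so the across-period effect alone puts F higher.
Cl > F: this pair runs against the simple trend — see the exception note.
Note the exception: Cl has a higher electron affinity than F, contrary to the simple trend — F's small 2p subshell makes the incoming electron feel strong e⁻–e⁻ repulsion, so Cl actually releases more energy on gaining an electron.
Approximate values (kJ/mol): O 141, F 328, P 72, Cl 349, In 29.
So from lowest to highest: In < P < O < F < Cl.

In < P < O < F < Cl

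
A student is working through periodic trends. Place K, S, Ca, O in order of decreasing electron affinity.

S > O > K > Ca

Electron affinity generally becomes more exothermic across a period toward the halogens and less exothermic down a group.
Neither a single period nor a single group — weigh both effects.
K > Ca: this pair runs against the simple trend — see the exception note.
O > K: both effects reinforce here, so O is clearly the higher of the two.
S > O: this pair runs against the simple trend — see the exception note.
Note the exception: K has a higher electron affinity than Ca, contrary to the simple trend — adding an electron to Ca (ns²) has to open a new, higher-energy np subshell, which is unfavourable.
Note the exception: S has a higher electron affinity than O, contrary to the simple trend — the compact 2p subshell of O repels the added electron more than S's larger 3p does.
For reference (kJ/mol): O 141, S 200, K 48, Ca 2.
So from highest to lowest: S > O > K > Ca.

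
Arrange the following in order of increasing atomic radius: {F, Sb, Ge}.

F < Ge < Sb

F is in period 2, group 17; Ge is in period 4, group 14; Sb is in period 5, group 15.
Moving right in a period, electrons are added to the same shell under a stronger nuclear pull, so atoms get smaller; moving down, a new shell is opened and atoms get larger.
Here both period and group differ, so the two effects have to be weighed against each other.
Ge > F: both effects reinforce here, so Ge is clearly the larger of the two.
Sb > Ge: the two effects oppose for this pair; the down-group effect wins (140 vs 121 pm).
For reference (pm): F 64, Ge 121, Sb 140.
So from smallest to largest: F < Ge < Sb.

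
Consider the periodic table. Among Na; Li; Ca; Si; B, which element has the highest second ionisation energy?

The second ionization energy removes an electron from the +1 ion. For each element: Na⁺ is the bare [Ne] core; Li⁺ is the bare [He] core; Ca⁺ still has 1 valence electron; Si⁺ still has 3 valence electrons; B⁺ still has 2 valence electrons.
Core electrons are held far more tightly than valence electrons, so Na and Li top the IE_2 order.
Valence configurations: Ca⁺ [Ar]4s¹, Si⁺ [Ne]3s²3p¹, B⁺ [He]2s².
Tabulated IE_2 (kJ/mol): Na 4562, Li 7298, Ca 1145, Si 1577, B 2427.
So the second ionization energies run Ca < Si < B < Na < Li.

Li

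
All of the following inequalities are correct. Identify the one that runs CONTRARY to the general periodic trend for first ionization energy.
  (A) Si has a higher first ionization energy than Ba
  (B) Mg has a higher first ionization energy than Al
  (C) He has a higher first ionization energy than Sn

The general trend: first ionization energy increases across a period and decreases down a group.
(A) Si (period 3, group 14) vs Ba (period 6, group 2): the stated order agrees with the simple trend.
(B) Mg (period 3, group 2) vs Al (period 3, group 13): the stated order contradicts the simple trend.
(C) He (period 1, group 18) vs Sn (period 5, group 14): the stated order agrees with the simple trend.
The exception is (B): Al's single 3p electron is easier to remove than one from Mg's filled 3s².

(B)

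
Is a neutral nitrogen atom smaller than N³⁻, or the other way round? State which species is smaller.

N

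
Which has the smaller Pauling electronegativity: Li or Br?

Li is in period 2, group 1; Br is in period 4, group 17.
Atoms toward the upper right of the periodic table pull bonding electrons most strongly.
Neither a single period nor a single group — weigh both effects.
Br > Li: period and group pull opposite ways; the across-period shift dominates (2.96 vs 0.98).
Approximate values (Pauling): Li 0.98, Br 2.96.
So Li has the smaller Pauling electronegativity (Li < Br).

Li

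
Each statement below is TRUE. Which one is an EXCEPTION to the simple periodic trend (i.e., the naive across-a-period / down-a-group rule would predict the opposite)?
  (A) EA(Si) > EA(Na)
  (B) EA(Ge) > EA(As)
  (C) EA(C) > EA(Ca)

(B)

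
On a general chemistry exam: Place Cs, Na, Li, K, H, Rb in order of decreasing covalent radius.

H is in period 1, group 1; Li is in period 2, group 1; Na is in period 3, group 1; K is in period 4, group 1; Rb is in period 5, group 1; Cs is in period 6, group 1.
Moving right in a period, electrons are added to the same shell under a stronger nuclear pull, so atoms get smaller; moving down, a new shell is opened and atoms get larger.
All are in group 1, so atomic radius increases down the group.
So from largest to smallest: Cs > Rb > K > Na > Li > H.

Cs, Rb, K, Na, Li, H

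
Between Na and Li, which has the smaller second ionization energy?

Consider each +1 ion: Na⁺ is the bare [Ne] core; Li⁺ is the bare [He] core.
All of these are removing an electron from a noble-gas core or deeper; the smaller core (lower principal quantum number) is held far more tightly, and within a period the higher nuclear charge binds the same core more tightly.
Tabulated IE_2 (kJ/mol): Na 4562, Li 7298.
So the second ionization energies run Na < Li.

Na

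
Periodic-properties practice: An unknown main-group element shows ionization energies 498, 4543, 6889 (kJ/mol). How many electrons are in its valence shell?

Look for the largest jump between consecutive ionization energies: IE2/IE1 ≈ 9.1, far larger than any earlier ratio.
That jump marks the point where a core electron is being removed. So the atom has 1 valence electron.

1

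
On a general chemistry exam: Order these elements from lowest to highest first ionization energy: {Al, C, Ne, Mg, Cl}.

C is in period 2, group 14; Ne is in period 2, group 18; Mg is in period 3, group 2; Al is in period 3, group 13; Cl is in period 3, group 17.
First ionization energy rises across a period (greater Z_eff holds electrons more tightly) and falls down a group (valence electrons are farther from the nucleus).
Neither a single period nor a single group — weigh both effects.
Mg > Al: this pair runs against the simple trend — see the exception note.
C > Mg: relative to Mg, both the across-period and down-group shifts push C's first ionization energy up.
Cl > C: period and group pull opposite ways; the across-period shift dominates (1251 vs 1086 kJ/mol).
Ne > Cl: both effects reinforce here, so Ne is clearly the higher of the two.
Note the exception: Mg has a higher first ionization energy than Al, contrary to the simple trend — Al's single 3p electron is easier to remove than one from Mg's filled 3s².
Approximate values (kJ/mol): C 1086, Ne 2081, Mg 738, Al 578, Cl 1251.
So from lowest to highest: Al < Mg < C < Cl < Ne.

Al, Mg, C, Cl, Ne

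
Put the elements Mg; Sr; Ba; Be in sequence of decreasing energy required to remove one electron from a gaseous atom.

Be > Mg > Sr > Ba

Be is in period 2, group 2; Mg is in period 3, group 2; Sr is in period 5, group 2; Ba is in period 6, group 2.
Across a period the outer electron is held more tightly (higher IE₁); down a group it sits in a higher shell, more shielded, and comes off more easily.
All are in group 2, so first ionization energy increases up the group.
So from highest to lowest: Be > Mg > Sr > Ba.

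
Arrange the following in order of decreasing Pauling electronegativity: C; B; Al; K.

C, B, Al, K

B is in period 2, group 13; C is in period 2, group 14; Al is in period 3, group 13; K is in period 4, group 1.
Atoms toward the upper right of the periodic table pull bonding electrons most strongly.
These span different periods and groups, so the two trends combine.
Al > K: both effects reinforce here, so Al is clearly the higher of the two.
B > Al: they share group 13; the group trend gives B the larger value.
C > B: both are in period 2; the period trend gives C the larger value.
Approximate values (Pauling): B 2.04, C 2.55, Al 1.61, K 0.82.
So from highest to lowest: C > B > Al > K.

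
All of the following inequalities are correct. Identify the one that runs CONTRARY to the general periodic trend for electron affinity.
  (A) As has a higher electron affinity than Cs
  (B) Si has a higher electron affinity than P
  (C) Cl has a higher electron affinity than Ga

(B)

The general trend: electron affinity increases across a period and decreases down a group.
(A) As (period 4, group 15) vs Cs (period 6, group 1): the stated order agrees with the simple trend.
(B) Si (period 3, group 14) vs P (period 3, group 15): the stated order contradicts the simple trend.
(C) Cl (period 3, group 17) vs Ga (period 4, group 13): the stated order agrees with the simple trend.
The exception is (B): adding an electron to P's half-filled 3p³ is unfavourable, so Si (3p²) has the more exothermic EA.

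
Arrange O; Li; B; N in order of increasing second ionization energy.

B < N < O < Li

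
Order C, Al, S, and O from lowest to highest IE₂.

Consider each +1 ion: C⁺ still has 3 valence electrons; Al⁺ still has 2 valence electrons; S⁺ still has 5 valence electrons; O⁺ still has 5 valence electrons.
All are still removing valence electrons, so compare the +1 ions as you would atoms: IE_2 generally rises across a period (higher Z_eff) and falls down a group (larger shell), subject to the usual subshell exceptions.
Valence configurations: C⁺ [He]2s²2p¹, Al⁺ [Ne]3s², S⁺ [Ne]3s²3p³, O⁺ [He]2s²2p³.
The numbers (kJ/mol): C 2353, Al 1817, S 2252, O 3388.
Overall IE_2 order: Al < S < C < O.

Al < S < C < O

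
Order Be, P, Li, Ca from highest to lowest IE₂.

The second ionization energy removes an electron from the +1 ion. For each element: Be⁺ still has 1 valence electron; P⁺ still has 4 valence electrons; Li⁺ is the bare [He] core; Ca⁺ still has 1 valence electron.
Breaking into a closed-shell core is much more expensive than removing a leftover valence electron — Li has the largest IE_2 here.
Valence configurations: Be⁺ [He]2s¹, P⁺ [Ne]3s²3p², Ca⁺ [Ar]4s¹.
The numbers (kJ/mol): Be 1757, P 1907, Li 7298, Ca 1145.
So the second ionization energies run Ca < Be < P < Li.

Li > P > Be > Ca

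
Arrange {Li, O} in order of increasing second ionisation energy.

O < Li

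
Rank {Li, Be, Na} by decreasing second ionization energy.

Li > Na > Be

Consider each +1 ion: Li⁺ is the bare [He] core; Be⁺ still has 1 valence electron; Na⁺ is the bare [Ne] core.
Core electrons are held far more tightly than valence electrons, so Na and Li top the IE_2 order.
Tabulated IE_2 (kJ/mol): Li 7298, Be 1757, Na 4562.
Hence IE_2: Be < Na < Li.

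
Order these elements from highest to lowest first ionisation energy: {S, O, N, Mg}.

N is in period 2, group 15; O is in period 2, group 16; Mg is in period 3, group 2; S is in period 3, group 16.
IE₁ increases left→right with effective nuclear charge and decreases top→bottom as the valence shell moves farther out.
Here both period and group differ, so the two effects have to be weighed against each other.
S > Mg: S lies to the right of Mg in period 3, so the across-period effect alone puts S higher.
O > S: O sits above S in group 16, so the down-group effect alone puts O higher.
N > O: this pair runs against the simple trend — see the exception note.
Note the exception: N has a higher first ionization energy than O, contrary to the simple trend — pairing an electron in O's 2p⁴ costs repulsion energy, so O ionizes more easily than half-filled N (2p³).
Approximate values (kJ/mol): N 1402, O 1314, Mg 738, S 1000.
So from highest to lowest: N > O > S > Mg.

N > O > S > Mg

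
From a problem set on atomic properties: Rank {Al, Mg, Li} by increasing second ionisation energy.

Mg < Al < Li

The second ionization energy removes an electron from the +1 ion. For each element: Al⁺ still has 2 valence electrons; Mg⁺ still has 1 valence electron; Li⁺ is the bare [He] core.
Breaking into a closed-shell core is much more expensive than removing a leftover valence electron — Li has the largest IE_2 here.
Valence configurations: Al⁺ [Ne]3s², Mg⁺ [Ne]3s¹.
Tabulated IE_2 (kJ/mol): Al 1817, Mg 1451, Li 7298.
Overall IE_2 order: Mg < Al < Li.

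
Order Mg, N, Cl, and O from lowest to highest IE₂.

Mg < Cl < N < O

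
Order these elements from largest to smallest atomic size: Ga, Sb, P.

P is in period 3, group 15; Ga is in period 4, group 13; Sb is in period 5, group 15.
Across a period the added protons contract the valence shell; down a group each new principal shell makes the atom larger.
Here both period and group differ, so the two effects have to be weighed against each other.
Ga > P: relative to P, both the across-period and down-group shifts push Ga's atomic radius up.
Sb > Ga: period and group pull opposite ways; the down-group shift dominates (140 vs 124 pm).
Tabulated atomic radius (pm): P 111, Ga 124, Sb 140.
So from largest to smallest: Sb > Ga > P.

Sb > Ga > P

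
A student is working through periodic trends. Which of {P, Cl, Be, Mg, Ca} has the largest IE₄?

The fourth ionization energy removes an electron from the +3 ion. For each element: P³⁺ still has 2 valence electrons; Cl³⁺ still has 4 valence electrons; Be³⁺ is already 1 electron into the core; Mg³⁺ is already 1 electron into the core; Ca³⁺ is already 1 electron into the core.
Breaking into a closed-shell core is much more expensive than removing a leftover valence electron — Ca, Mg and Be have the largest IE_4 here.
Valence configurations: P³⁺ [Ne]3s², Cl³⁺ [Ne]3s²3p².
The numbers (kJ/mol): P 4964, Cl 5159, Be 21007, Mg 10543, Ca 6491.
Overall IE_4 order: P < Cl < Ca < Mg < Be.

Be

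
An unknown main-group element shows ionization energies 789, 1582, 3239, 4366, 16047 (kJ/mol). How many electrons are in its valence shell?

4

Look for the largest jump between consecutive ionization energies: IE5/IE4 ≈ 3.7, far larger than any earlier ratio.
That jump marks the point where a core electron is being removed. So the atom has 4 valence electrons.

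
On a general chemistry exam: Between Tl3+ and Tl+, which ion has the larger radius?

Both ions have Z = 81 protons, but Tl3+ has lost more electrons, so its remaining electrons feel a larger effective nuclear charge per electron and are pulled in more tightly.
Higher positive charge → smaller ion, so Tl+ > Tl3+.

Tl+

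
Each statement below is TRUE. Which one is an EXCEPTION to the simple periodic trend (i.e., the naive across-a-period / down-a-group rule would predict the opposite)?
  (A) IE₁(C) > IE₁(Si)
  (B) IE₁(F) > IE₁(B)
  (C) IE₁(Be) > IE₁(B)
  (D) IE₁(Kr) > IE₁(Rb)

(C)

The general trend: IE₁ increases across a period and decreases down a group.
(A) C (period 2, group 14) vs Si (period 3, group 14): the stated order agrees with the simple trend.
(B) F (period 2, group 17) vs B (period 2, group 13): the stated order agrees with the simple trend.
(C) Be (period 2, group 2) vs B (period 2, group 13): the stated order contradicts the simple trend.
(D) Kr (period 4, group 18) vs Rb (period 5, group 1): the stated order agrees with the simple trend.
The exception is (C): removing B's lone 2p electron is easier than breaking Be's filled 2s².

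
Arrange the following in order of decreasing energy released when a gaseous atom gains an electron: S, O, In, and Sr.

S > O > In > Sr

O is in period 2, group 16; S is in period 3, group 16; Sr is in period 5, group 2; In is in period 5, group 13.
Atoms with high Z_eff and room in the valence shell (especially the halogens) have the most exothermic electron affinities.
Neither a single period nor a single group — weigh both effects.
In > Sr: In lies to the right of Sr in period 5, so the across-period effect alone puts In higher.
O > In: relative to In, both the across-period and down-group shifts push O's electron affinity up.
S > O: this pair runs against the simple trend — see the exception note.
Note the exception: S has a higher electron affinity than O, contrary to the simple trend — the compact 2p subshell of O repels the added electron more than S's larger 3p does.
Tabulated electron affinity (kJ/mol): O 141, S 200, Sr 5, In 29.
So from highest to lowest: S > O > In > Sr.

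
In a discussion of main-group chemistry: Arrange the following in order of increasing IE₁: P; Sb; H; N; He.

Removing the outermost electron gets harder across a period and easier down a group.
Here both period and group differ, so the two effects have to be weighed against each other.
P > Sb: P sits above Sb in group 15, so the down-group effect alone puts P higher.
H > P: the two effects oppose for this pair; the down-group effect wins (1312 vs 1012 kJ/mol).
N > H: the two effects oppose for this pair; the across-period effect wins (1402 vs 1312 kJ/mol).
He > N: both effects reinforce here, so He is clearly the higher of the two.
Approximate values (kJ/mol): H 1312, He 2372, N 1402, P 1012, Sb 831.
So from lowest to highest: Sb < P < H < N < He.

Sb < P < H < N < He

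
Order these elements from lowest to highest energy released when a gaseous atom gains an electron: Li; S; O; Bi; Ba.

Li is in period 2, group 1; O is in period 2, group 16; S is in period 3, group 16; Ba is in period 6, group 2; Bi is in period 6, group 15.
Adding an electron releases more energy for atoms nearer the top right (short of the noble gases).
Here both period and group differ, so the two effects have to be weighed against each other.
Li > Ba: the two effects oppose for this pair; the down-group effect wins (60 vs 14 kJ/mol).
Bi > Li: the two effects oppose for this pair; the across-period effect wins (91 vs 60 kJ/mol).
O > Bi: both effects reinforce here, so O is clearly the higher of the two.
S > O: this pair runs against the simple trend — see the exception note.
Note the exception: S has a higher electron affinity than O, contrary to the simple trend — the compact 2p subshell of O repels the added electron more than S's larger 3p does.
For reference (kJ/mol): Li 60, O 141, S 200, Ba 14, Bi 91.
So from lowest to highest: Ba < Li < Bi < O < S.

Ba < Li < Bi < O < S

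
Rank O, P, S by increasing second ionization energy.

P, S, O

After 1 electron has been removed, what remains? O⁺ still has 5 valence electrons; P⁺ still has 4 valence electrons; S⁺ still has 5 valence electrons.
All are still removing valence electrons, so compare the +1 ions as you would atoms: IE_2 generally rises across a period (higher Z_eff) and falls down a group (larger shell), subject to the usual subshell exceptions.
Valence configurations: O⁺ [He]2s²2p³, P⁺ [Ne]3s²3p², S⁺ [Ne]3s²3p³.
The numbers (kJ/mol): O 3388, P 1907, S 2252.
Overall IE_2 order: P < S < O.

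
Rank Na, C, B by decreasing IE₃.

Consider each +2 ion: Na²⁺ is already 1 electron into the core; C²⁺ still has 2 valence electrons; B²⁺ still has 1 valence electron.
Pulling an electron out of a noble-gas core costs far more than removing a remaining valence electron, so Na sits at the high end of IE_3.
Valence configurations: C²⁺ [He]2s², B²⁺ [He]2s¹.
Approximate IE_3 values (kJ/mol): Na 6910, C 4620, B 3660.
Overall IE_3 order: B < C < Na.

Na > C > B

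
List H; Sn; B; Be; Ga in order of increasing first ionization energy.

Ga, Sn, B, Be, H

First ionization energy rises across a period (greater Z_eff holds electrons more tightly) and falls down a group (valence electrons are farther from the nucleus).
Here both period and group differ, so the two effects have to be weighed against each other.
Sn > Ga: the two effects oppose for this pair; the across-period effect wins (709 vs 579 kJ/mol).
B > Sn: the two effects oppose for this pair; the down-group effect wins (801 vs 709 kJ/mol).
Be > B: this pair runs against the simple trend — see the exception note.
H > Be: period and group pull opposite ways; the down-group shift dominates (1312 vs 900 kJ/mol).
Note the exception: Be has a higher first ionization energy than B, contrary to the simple trend — removing B's lone 2p electron is easier than breaking Be's filled 2s².
Approximate values (kJ/mol): H 1312, Be 900, B 801, Ga 579, Sn 709.
So from lowest to highest: Ga < Sn < B < Be < H.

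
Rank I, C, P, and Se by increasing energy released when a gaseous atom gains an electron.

C is in period 2, group 14; P is in period 3, group 15; Se is in period 4, group 16; I is in period 5, group 17.
Electron affinity generally becomes more exothermic across a period toward the halogens and less exothermic down a group.
These sit on a diagonal, where the across-period and down-group effects partly cancel.
C > P: period and group pull opposite ways; the down-group shift dominates (122 vs 72 kJ/mol).
Se > C: the two effects oppose for this pair; the across-period effect wins (195 vs 122 kJ/mol).
I > Se: period and group pull opposite ways; the across-period shift dominates (295 vs 195 kJ/mol).
Approximate values (kJ/mol): C 122, P 72, Se 195, I 295.
So from lowest to highest: P < C < Se < I.

P < C < Se < I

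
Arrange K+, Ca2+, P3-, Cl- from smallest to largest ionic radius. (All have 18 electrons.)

Ca2+, K+, Cl-, P3-

All of these have 18 electrons, so size is governed by nuclear charge alone: the more protons, the stronger the pull on the same electron cloud, and the smaller the ion.
Nuclear charges: Ca2+ (Z=20), K+ (Z=19), Cl- (Z=17), P3- (Z=15).
Smallest to largest: Ca2+ < K+ < Cl- < P3-.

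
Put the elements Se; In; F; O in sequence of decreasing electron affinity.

F > Se > O > In

Electron affinity generally becomes more exothermic across a period toward the halogens and less exothermic down a group.
Here both period and group differ, so the two effects have to be weighed against each other.
O > In: relative to In, both the across-period and down-group shifts push O's electron affinity up.
Se > O: this pair runs against the simple trend — see the exception note.
F > Se: both effects reinforce here, so F is clearly the higher of the two.
Note the exception: Se has a higher electron affinity than O, contrary to the simple trend — O's compact 2p subshell gives strong electron–electron repulsion on the added electron.
For reference (kJ/mol): O 141, F 328, Se 195, In 29.
So from highest to lowest: F > Se > O > In.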